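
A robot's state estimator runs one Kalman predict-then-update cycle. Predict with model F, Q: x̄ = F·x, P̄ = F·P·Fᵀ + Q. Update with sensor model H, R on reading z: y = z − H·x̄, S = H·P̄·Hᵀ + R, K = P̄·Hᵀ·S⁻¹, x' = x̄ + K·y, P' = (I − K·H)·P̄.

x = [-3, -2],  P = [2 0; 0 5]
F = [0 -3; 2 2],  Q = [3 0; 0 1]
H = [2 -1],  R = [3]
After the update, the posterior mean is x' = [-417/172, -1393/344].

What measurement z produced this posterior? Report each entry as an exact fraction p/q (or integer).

z = [-1]

x̄ = F·x = [6, -10]
P̄ = F·P·Fᵀ + Q = [48 -30; -30 29]
S = H·P̄·Hᵀ + R = [344]
K = P̄·Hᵀ·S⁻¹ = [63/172; -89/344]
x' − x̄ = [-1449/172, 2047/344] = K·y
y = (KᵀK)⁻¹·Kᵀ·(x' − x̄) = [-23]
z = y + H·x̄ = [-23] + [22] = [-1]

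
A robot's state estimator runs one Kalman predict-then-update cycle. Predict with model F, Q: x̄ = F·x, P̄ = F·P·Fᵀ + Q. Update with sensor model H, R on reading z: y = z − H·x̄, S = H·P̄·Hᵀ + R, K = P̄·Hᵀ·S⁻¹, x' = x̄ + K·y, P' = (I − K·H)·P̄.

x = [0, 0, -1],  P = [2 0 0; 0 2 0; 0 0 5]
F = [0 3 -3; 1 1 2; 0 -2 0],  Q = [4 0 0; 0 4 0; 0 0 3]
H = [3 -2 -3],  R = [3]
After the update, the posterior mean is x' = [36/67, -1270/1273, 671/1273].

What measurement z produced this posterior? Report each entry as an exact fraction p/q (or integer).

x̄ = F·x = [3, -2, 0]
P̄ = F·P·Fᵀ + Q = [67 -24 -12; -24 28 -4; -12 -4 11]
S = H·P̄·Hᵀ + R = [1273]
K = P̄·Hᵀ·S⁻¹ = [15/67; -116/1273; -61/1273]
x' − x̄ = [-165/67, 1276/1273, 671/1273] = K·y
y = (KᵀK)⁻¹·Kᵀ·(x' − x̄) = [-11]
z = y + H·x̄ = [-11] + [13] = [2]

z = [2]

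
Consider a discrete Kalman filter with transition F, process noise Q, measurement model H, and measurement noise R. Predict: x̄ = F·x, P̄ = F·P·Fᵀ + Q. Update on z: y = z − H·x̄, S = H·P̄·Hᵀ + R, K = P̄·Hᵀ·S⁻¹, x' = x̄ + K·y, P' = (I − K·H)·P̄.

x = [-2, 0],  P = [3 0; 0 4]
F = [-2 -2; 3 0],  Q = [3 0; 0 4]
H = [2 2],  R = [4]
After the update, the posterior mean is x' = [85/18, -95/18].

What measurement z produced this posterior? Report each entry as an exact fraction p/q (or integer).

z = [-1]

x̄ = F·x = [4, -6]
P̄ = F·P·Fᵀ + Q = [31 -18; -18 31]
S = H·P̄·Hᵀ + R = [108]
K = P̄·Hᵀ·S⁻¹ = [13/54; 13/54]
x' − x̄ = [13/18, 13/18] = K·y
y = (KᵀK)⁻¹·Kᵀ·(x' − x̄) = [3]
z = y + H·x̄ = [3] + [-4] = [-1]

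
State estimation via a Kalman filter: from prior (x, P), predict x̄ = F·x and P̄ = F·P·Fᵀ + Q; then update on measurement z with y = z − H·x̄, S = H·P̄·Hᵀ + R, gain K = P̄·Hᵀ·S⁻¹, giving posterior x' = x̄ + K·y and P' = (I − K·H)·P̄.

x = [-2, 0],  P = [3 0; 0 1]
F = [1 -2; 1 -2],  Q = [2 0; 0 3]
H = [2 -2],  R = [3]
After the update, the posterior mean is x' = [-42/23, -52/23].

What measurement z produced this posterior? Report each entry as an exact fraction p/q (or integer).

x̄ = F·x = [-2, -2]
P̄ = F·P·Fᵀ + Q = [9 7; 7 10]
S = H·P̄·Hᵀ + R = [23]
K = P̄·Hᵀ·S⁻¹ = [4/23; -6/23]
x' − x̄ = [4/23, -6/23] = K·y
y = (KᵀK)⁻¹·Kᵀ·(x' − x̄) = [1]
z = y + H·x̄ = [1] + [0] = [1]

z = [1]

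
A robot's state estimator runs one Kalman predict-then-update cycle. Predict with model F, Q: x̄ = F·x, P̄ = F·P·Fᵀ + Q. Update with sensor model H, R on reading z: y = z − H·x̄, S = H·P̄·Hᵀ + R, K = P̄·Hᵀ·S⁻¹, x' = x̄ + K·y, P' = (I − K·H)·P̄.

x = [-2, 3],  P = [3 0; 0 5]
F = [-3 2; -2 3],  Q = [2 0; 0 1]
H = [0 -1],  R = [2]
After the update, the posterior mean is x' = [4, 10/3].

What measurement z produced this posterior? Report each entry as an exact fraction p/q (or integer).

x̄ = F·x = [12, 13]
P̄ = F·P·Fᵀ + Q = [49 48; 48 58]
S = H·P̄·Hᵀ + R = [60]
K = P̄·Hᵀ·S⁻¹ = [-4/5; -29/30]
x' − x̄ = [-8, -29/3] = K·y
y = (KᵀK)⁻¹·Kᵀ·(x' − x̄) = [10]
z = y + H·x̄ = [10] + [-13] = [-3]

z = [-3]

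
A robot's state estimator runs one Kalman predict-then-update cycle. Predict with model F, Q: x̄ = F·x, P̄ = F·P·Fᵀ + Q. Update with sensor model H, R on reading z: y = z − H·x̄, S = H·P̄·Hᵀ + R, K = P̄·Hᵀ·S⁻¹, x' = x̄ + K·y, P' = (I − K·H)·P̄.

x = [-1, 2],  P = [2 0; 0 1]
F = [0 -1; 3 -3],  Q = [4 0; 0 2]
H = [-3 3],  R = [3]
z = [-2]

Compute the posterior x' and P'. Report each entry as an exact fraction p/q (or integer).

x' = [-208/85, -271/85]
P' = [413/85 411/85; 411/85 437/85]

x̄ = F·x = [-2, -9]
P̄ = F·P·Fᵀ + Q = [5 3; 3 29]
y = z − H·x̄ = [19]
S = H·P̄·Hᵀ + R = [255]
K = P̄·Hᵀ·S⁻¹ = [-2/85; 26/85]
x' = x̄ + K·y = [-208/85, -271/85]
P' = (I − K·H)·P̄ = [413/85 411/85; 411/85 437/85]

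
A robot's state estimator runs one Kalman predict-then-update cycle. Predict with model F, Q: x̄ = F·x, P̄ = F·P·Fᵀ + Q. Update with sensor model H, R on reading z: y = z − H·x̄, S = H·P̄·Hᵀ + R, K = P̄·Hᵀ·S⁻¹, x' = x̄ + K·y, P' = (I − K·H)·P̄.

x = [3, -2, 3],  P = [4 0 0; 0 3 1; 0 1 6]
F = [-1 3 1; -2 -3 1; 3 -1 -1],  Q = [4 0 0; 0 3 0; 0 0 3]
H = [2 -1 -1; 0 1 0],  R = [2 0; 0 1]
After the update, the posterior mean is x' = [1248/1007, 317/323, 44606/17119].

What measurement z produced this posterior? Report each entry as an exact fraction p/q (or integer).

z = [-1, 1]

x̄ = F·x = [-6, 3, 8]
P̄ = F·P·Fᵀ + Q = [47 -13 -31; -13 46 -19; -31 -19 50]
S = H·P̄·Hᵀ + R = [424 -53; -53 47]
K = P̄·Hᵀ·S⁻¹ = [341/1007 2/19; -1/323 315/323; -5378/17119 -245/323]
x' − x̄ = [7290/1007, -652/323, -92346/17119] = K·y
y = (KᵀK)⁻¹·Kᵀ·(x' − x̄) = [22, -2]
z = y + H·x̄ = [22, -2] + [-23, 3] = [-1, 1]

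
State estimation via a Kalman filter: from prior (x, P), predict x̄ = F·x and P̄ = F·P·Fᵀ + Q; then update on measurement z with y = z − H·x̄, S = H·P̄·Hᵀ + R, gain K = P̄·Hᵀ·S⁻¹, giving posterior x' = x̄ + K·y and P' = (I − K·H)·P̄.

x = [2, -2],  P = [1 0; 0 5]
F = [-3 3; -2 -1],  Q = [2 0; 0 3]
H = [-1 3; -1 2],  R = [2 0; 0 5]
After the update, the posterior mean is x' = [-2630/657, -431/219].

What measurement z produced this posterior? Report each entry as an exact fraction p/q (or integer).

x̄ = F·x = [-12, -2]
P̄ = F·P·Fᵀ + Q = [56 -9; -9 12]
S = H·P̄·Hᵀ + R = [220 173; 173 145]
K = P̄·Hᵀ·S⁻¹ = [767/1971 -1921/1971; 272/657 -175/657]
x' − x̄ = [5254/657, 7/219] = K·y
y = (KᵀK)⁻¹·Kᵀ·(x' − x̄) = [-7, -11]
z = y + H·x̄ = [-7, -11] + [6, 8] = [-1, -3]

z = [-1, -3]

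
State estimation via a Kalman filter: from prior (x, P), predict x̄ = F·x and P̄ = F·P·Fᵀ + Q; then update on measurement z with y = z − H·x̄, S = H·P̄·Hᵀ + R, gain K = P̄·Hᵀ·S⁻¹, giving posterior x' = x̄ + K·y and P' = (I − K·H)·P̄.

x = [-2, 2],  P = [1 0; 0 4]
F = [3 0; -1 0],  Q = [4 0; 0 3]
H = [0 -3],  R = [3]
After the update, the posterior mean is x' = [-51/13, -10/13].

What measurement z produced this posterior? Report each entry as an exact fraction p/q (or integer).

x̄ = F·x = [-6, 2]
P̄ = F·P·Fᵀ + Q = [13 -3; -3 4]
S = H·P̄·Hᵀ + R = [39]
K = P̄·Hᵀ·S⁻¹ = [3/13; -4/13]
x' − x̄ = [27/13, -36/13] = K·y
y = (KᵀK)⁻¹·Kᵀ·(x' − x̄) = [9]
z = y + H·x̄ = [9] + [-6] = [3]

z = [3]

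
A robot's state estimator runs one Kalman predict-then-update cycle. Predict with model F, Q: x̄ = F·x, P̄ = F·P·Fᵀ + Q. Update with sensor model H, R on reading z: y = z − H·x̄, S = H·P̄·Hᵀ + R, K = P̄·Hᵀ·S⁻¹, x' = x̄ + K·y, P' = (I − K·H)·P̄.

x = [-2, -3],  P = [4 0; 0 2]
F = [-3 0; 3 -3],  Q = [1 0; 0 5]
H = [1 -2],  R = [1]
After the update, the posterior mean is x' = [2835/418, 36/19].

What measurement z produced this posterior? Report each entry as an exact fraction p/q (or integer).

x̄ = F·x = [6, 3]
P̄ = F·P·Fᵀ + Q = [37 -36; -36 59]
S = H·P̄·Hᵀ + R = [418]
K = P̄·Hᵀ·S⁻¹ = [109/418; -7/19]
x' − x̄ = [327/418, -21/19] = K·y
y = (KᵀK)⁻¹·Kᵀ·(x' − x̄) = [3]
z = y + H·x̄ = [3] + [0] = [3]

z = [3]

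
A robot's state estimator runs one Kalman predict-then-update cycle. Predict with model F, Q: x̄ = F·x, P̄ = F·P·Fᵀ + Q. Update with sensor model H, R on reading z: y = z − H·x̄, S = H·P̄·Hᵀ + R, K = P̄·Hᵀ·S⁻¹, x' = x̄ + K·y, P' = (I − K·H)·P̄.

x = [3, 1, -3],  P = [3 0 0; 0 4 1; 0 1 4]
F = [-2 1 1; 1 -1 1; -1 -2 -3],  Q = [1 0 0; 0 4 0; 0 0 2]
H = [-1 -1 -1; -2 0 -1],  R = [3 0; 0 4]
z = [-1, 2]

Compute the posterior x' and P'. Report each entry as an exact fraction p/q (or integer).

x̄ = F·x = [-8, -1, 4]
P̄ = F·P·Fᵀ + Q = [23 -6 -19; -6 13 -6; -19 -6 69]
y = z − H·x̄ = [-6, -10]
S = H·P̄·Hᵀ + R = [46 40; 40 89]
K = P̄·Hᵀ·S⁻¹ = [629/1247 -661/1247; -809/2494 434/1247; -1338/1247 167/1247]
x' = x̄ + K·y = [-7140/1247, -3160/1247, 11346/1247]
P' = (I − K·H)·P̄ = [9576/1247 5045/1247 -16508/1247; 5045/1247 15989/2494 -11826/1247; -16508/1247 -11826/1247 32348/1247]

x' = [-7140/1247, -3160/1247, 11346/1247]
P' = [9576/1247 5045/1247 -16508/1247; 5045/1247 15989/2494 -11826/1247; -16508/1247 -11826/1247 32348/1247]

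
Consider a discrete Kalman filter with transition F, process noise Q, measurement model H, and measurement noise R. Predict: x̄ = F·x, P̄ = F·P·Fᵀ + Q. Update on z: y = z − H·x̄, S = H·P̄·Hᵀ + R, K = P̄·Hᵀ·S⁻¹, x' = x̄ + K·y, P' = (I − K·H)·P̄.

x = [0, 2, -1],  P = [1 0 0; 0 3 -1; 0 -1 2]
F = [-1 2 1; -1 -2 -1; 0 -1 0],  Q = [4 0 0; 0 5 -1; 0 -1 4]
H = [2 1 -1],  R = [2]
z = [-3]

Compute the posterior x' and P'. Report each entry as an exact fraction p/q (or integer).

x̄ = F·x = [3, -3, -2]
P̄ = F·P·Fᵀ + Q = [15 -9 -5; -9 16 4; -5 4 7]
y = z − H·x̄ = [-8]
S = H·P̄·Hᵀ + R = [61]
K = P̄·Hᵀ·S⁻¹ = [26/61; -6/61; -13/61]
x' = x̄ + K·y = [-25/61, -135/61, -18/61]
P' = (I − K·H)·P̄ = [239/61 -393/61 33/61; -393/61 940/61 166/61; 33/61 166/61 258/61]

x' = [-25/61, -135/61, -18/61]
P' = [239/61 -393/61 33/61; -393/61 940/61 166/61; 33/61 166/61 258/61]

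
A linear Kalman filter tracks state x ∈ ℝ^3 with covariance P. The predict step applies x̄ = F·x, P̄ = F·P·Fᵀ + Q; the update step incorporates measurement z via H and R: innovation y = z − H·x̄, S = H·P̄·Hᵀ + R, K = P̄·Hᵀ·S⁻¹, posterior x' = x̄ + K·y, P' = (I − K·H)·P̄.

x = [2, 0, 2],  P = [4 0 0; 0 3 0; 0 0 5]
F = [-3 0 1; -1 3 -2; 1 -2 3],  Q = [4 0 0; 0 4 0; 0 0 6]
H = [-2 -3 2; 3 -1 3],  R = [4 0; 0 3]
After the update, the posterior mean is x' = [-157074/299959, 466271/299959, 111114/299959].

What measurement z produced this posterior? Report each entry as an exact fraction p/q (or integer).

x̄ = F·x = [-4, -6, 8]
P̄ = F·P·Fᵀ + Q = [45 2 3; 2 55 -52; 3 -52 67]
S = H·P̄·Hᵀ + R = [1571 855; 855 1420]
K = P̄·Hᵀ·S⁻¹ = [-49842/299959 300032/1499795; -42477/299959 -17728/299959; 35854/299959 168782/1499795]
x' − x̄ = [1042762/299959, 2266025/299959, -2288558/299959] = K·y
y = (KᵀK)⁻¹·Kᵀ·(x' − x̄) = [-45, -20]
z = y + H·x̄ = [-45, -20] + [42, 18] = [-3, -2]

z = [-3, -2]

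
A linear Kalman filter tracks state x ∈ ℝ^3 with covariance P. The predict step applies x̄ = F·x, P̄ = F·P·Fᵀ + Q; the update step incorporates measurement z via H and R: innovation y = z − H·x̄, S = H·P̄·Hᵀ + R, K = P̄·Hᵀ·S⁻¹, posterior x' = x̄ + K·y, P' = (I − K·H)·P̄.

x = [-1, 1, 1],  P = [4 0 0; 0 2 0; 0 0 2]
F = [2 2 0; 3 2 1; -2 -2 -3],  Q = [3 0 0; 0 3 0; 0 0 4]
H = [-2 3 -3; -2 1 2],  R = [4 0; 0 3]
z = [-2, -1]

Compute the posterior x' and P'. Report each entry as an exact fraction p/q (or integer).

x̄ = F·x = [0, 0, -3]
P̄ = F·P·Fᵀ + Q = [27 32 -24; 32 49 -38; -24 -38 46]
y = z − H·x̄ = [-11, 5]
S = H·P̄·Hᵀ + R = [979 -439; -439 256]
K = P̄·Hᵀ·S⁻¹ = [-1546/57903 -18484/57903; 10483/57903 -2606/57903; -2482/19301 3434/19301]
x' = x̄ + K·y = [-25138/19301, -42781/19301, -13431/19301]
P' = (I − K·H)·P̄ = [445745/57903 475414/57903 60104/19301; 475414/57903 534950/57903 68010/19301; 60104/19301 68010/19301 31250/19301]

x' = [-25138/19301, -42781/19301, -13431/19301]
P' = [445745/57903 475414/57903 60104/19301; 475414/57903 534950/57903 68010/19301; 60104/19301 68010/19301 31250/19301]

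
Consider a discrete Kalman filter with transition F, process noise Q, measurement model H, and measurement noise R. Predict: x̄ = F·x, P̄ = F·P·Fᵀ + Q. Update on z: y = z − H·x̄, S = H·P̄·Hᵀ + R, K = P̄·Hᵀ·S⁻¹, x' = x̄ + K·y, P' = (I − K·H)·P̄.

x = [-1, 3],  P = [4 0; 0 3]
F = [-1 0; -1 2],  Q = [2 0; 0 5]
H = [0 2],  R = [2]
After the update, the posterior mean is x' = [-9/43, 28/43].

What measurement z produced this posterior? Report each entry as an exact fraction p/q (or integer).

z = [1]

x̄ = F·x = [1, 7]
P̄ = F·P·Fᵀ + Q = [6 4; 4 21]
S = H·P̄·Hᵀ + R = [86]
K = P̄·Hᵀ·S⁻¹ = [4/43; 21/43]
x' − x̄ = [-52/43, -273/43] = K·y
y = (KᵀK)⁻¹·Kᵀ·(x' − x̄) = [-13]
z = y + H·x̄ = [-13] + [14] = [1]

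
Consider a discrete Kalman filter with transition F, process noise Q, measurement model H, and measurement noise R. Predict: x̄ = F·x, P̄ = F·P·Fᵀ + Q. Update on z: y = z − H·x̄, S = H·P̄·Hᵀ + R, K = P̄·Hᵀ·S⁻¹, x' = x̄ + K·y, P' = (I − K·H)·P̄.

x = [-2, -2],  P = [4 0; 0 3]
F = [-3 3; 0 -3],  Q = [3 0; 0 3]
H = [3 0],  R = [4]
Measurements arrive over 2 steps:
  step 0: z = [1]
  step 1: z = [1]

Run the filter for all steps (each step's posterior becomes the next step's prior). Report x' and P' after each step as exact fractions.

step 0: x' = [99/299, 3507/598], P' = [132/299 -54/299; -54/299 11379/598]
step 1: x' = [365283/979117, -2090655/979117], P' = [434100/979117 -413532/979117; -413532/979117 9760008/979117]

step 0: x̄ = F·x = [0, 6]
step 0: P̄ = F·P·Fᵀ + Q = [66 -27; -27 30]
step 0: y = z − H·x̄ = [1]
step 0: S = H·P̄·Hᵀ + R = [598]
step 0: K = P̄·Hᵀ·S⁻¹ = [99/299; -81/598]
step 0: x' = x̄ + K·y = [99/299, 3507/598]
step 0: P' = (I − K·H)·P̄ = [132/299 -54/299; -54/299 11379/598]
step 1: x̄ = F·x = [9927/598, -10521/598]
step 1: P̄ = F·P·Fᵀ + Q = [108525/598 -103383/598; -103383/598 104205/598]
step 1: y = z − H·x̄ = [-29183/598]
step 1: S = H·P̄·Hᵀ + R = [979117/598]
step 1: K = P̄·Hᵀ·S⁻¹ = [325575/979117; -310149/979117]
step 1: x' = x̄ + K·y = [365283/979117, -2090655/979117]
step 1: P' = (I − K·H)·P̄ = [434100/979117 -413532/979117; -413532/979117 9760008/979117]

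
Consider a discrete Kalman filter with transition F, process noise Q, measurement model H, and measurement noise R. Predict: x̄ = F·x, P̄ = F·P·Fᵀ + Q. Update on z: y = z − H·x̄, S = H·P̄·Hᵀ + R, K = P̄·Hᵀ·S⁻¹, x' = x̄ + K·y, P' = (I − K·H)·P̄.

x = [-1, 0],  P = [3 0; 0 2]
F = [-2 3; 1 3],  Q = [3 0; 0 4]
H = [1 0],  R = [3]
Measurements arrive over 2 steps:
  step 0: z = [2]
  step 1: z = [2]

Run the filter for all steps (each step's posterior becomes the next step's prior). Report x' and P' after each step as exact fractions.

step 0: x' = [2, -1], P' = [11/4 1; 1 21]
step 1: x' = [361/194, 2861/388], P' = [573/194 1083/388; 1083/388 26237/776]

step 0: x̄ = F·x = [2, -1]
step 0: P̄ = F·P·Fᵀ + Q = [33 12; 12 25]
step 0: y = z − H·x̄ = [0]
step 0: S = H·P̄·Hᵀ + R = [36]
step 0: K = P̄·Hᵀ·S⁻¹ = [11/12; 1/3]
step 0: x' = x̄ + K·y = [2, -1]
step 0: P' = (I − K·H)·P̄ = [11/4 1; 1 21]
step 1: x̄ = F·x = [-7, -1]
step 1: P̄ = F·P·Fᵀ + Q = [191 361/2; 361/2 807/4]
step 1: y = z − H·x̄ = [9]
step 1: S = H·P̄·Hᵀ + R = [194]
step 1: K = P̄·Hᵀ·S⁻¹ = [191/194; 361/388]
step 1: x' = x̄ + K·y = [361/194, 2861/388]
step 1: P' = (I − K·H)·P̄ = [573/194 1083/388; 1083/388 26237/776]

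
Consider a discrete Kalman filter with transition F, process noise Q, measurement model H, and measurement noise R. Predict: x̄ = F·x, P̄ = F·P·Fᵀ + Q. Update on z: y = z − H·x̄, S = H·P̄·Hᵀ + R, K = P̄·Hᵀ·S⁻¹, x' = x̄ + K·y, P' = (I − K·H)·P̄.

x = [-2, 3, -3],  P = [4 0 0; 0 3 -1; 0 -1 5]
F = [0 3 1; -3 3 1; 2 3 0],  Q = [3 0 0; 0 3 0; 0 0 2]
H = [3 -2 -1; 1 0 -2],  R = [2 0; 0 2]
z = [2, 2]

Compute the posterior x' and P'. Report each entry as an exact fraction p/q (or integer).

x' = [62080/11031, 73222/11031, 7080/3677]
P' = [283526/11031 353132/11031 47806/3677; 353132/11031 446615/11031 58630/3677; 47806/3677 58630/3677 25980/3677]

x̄ = F·x = [6, 12, 5]
P̄ = F·P·Fᵀ + Q = [29 26 24; 26 65 0; 24 0 45]
y = z − H·x̄ = [13, 6]
S = H·P̄·Hᵀ + R = [112 -43; -43 115]
K = P̄·Hᵀ·S⁻¹ = [448/11031 -1655/11031; -4862/11031 676/11031; 89/3677 -2077/3677]
x' = x̄ + K·y = [62080/11031, 73222/11031, 7080/3677]
P' = (I − K·H)·P̄ = [283526/11031 353132/11031 47806/3677; 353132/11031 446615/11031 58630/3677; 47806/3677 58630/3677 25980/3677]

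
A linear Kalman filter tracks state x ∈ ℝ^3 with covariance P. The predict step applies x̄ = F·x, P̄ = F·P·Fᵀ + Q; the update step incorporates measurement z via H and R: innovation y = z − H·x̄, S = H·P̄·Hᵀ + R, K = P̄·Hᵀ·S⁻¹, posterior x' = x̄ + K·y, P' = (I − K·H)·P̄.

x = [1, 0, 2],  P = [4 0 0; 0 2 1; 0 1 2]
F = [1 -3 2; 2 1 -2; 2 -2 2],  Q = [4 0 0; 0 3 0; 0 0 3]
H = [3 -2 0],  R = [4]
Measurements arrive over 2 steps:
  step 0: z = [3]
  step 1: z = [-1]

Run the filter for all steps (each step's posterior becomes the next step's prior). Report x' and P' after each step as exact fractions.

step 0: x' = [199/139, 74/139, 562/139], P' = [1136/139 1642/139 1448/139; 1642/139 2507/139 2138/139; 1448/139 2138/139 3175/139]
step 1: x' = [30579/33203, 302858/166015, 192930/33203], P' = [62448/33203 80058/33203 29792/33203; 80058/33203 663789/166015 36764/33203; 29792/33203 36764/33203 1593061/33203]

step 0: x̄ = F·x = [5, -2, 6]
step 0: P̄ = F·P·Fᵀ + Q = [22 2 18; 2 25 10; 18 10 27]
step 0: y = z − H·x̄ = [-16]
step 0: S = H·P̄·Hᵀ + R = [278]
step 0: K = P̄·Hᵀ·S⁻¹ = [31/139; -22/139; 17/139]
step 0: x' = x̄ + K·y = [199/139, 74/139, 562/139]
step 0: P' = (I − K·H)·P̄ = [1136/139 1642/139 1448/139; 1642/139 2507/139 2138/139; 1448/139 2138/139 3175/139]
step 1: x̄ = F·x = [1101/139, -652/139, 1374/139]
step 1: P̄ = F·P·Fᵀ + Q = [7239/139 -6159/139 4186/139; -6159/139 6600/139 -3626/139; 4186/139 -3626/139 9033/139]
step 1: y = z − H·x̄ = [-4746/139]
step 1: S = H·P̄·Hᵀ + R = [166015/139]
step 1: K = P̄·Hᵀ·S⁻¹ = [6807/33203; -31677/166015; 3962/33203]
step 1: x' = x̄ + K·y = [30579/33203, 302858/166015, 192930/33203]
step 1: P' = (I − K·H)·P̄ = [62448/33203 80058/33203 29792/33203; 80058/33203 663789/166015 36764/33203; 29792/33203 36764/33203 1593061/33203]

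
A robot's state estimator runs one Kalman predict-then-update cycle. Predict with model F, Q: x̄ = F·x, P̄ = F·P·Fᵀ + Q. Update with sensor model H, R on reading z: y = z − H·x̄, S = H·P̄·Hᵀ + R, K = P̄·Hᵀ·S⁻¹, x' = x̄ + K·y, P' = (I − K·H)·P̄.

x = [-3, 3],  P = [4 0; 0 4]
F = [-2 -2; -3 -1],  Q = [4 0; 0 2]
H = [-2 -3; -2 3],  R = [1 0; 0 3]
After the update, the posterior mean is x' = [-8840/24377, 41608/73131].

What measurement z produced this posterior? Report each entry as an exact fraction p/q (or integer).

x̄ = F·x = [0, 6]
P̄ = F·P·Fᵀ + Q = [36 32; 32 42]
S = H·P̄·Hᵀ + R = [907 -234; -234 141]
K = P̄·Hᵀ·S⁻¹ = [-6024/24377 -5848/24377; -4094/24377 11774/73131]
x' − x̄ = [-8840/24377, -397178/73131] = K·y
y = (KᵀK)⁻¹·Kᵀ·(x' − x̄) = [17, -16]
z = y + H·x̄ = [17, -16] + [-18, 18] = [-1, 2]

z = [-1, 2]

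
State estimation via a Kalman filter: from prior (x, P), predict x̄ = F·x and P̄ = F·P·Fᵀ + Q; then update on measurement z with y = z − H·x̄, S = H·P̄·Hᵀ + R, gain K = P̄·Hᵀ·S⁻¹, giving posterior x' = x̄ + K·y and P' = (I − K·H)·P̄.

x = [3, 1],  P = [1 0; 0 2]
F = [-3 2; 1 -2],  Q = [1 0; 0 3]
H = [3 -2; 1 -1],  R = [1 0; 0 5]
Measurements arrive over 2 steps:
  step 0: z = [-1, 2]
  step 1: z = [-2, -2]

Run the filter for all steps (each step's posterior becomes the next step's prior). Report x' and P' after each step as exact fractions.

step 0: x' = [-2097/931, -2699/931], P' = [2085/1862 1445/931; 1445/931 2215/931]
step 1: x' = [697208/548299, 1613086/548299], P' = [582101/548299 827951/548299; 827951/548299 1304071/548299]

step 0: x̄ = F·x = [-7, 1]
step 0: P̄ = F·P·Fᵀ + Q = [18 -11; -11 12]
step 0: y = z − H·x̄ = [22, 10]
step 0: S = H·P̄·Hᵀ + R = [343 133; 133 57]
step 0: K = P̄·Hᵀ·S⁻¹ = [25/98 -23/266; -5/49 -22/133]
step 0: x' = x̄ + K·y = [-2097/931, -2699/931]
step 0: P' = (I − K·H)·P̄ = [2085/1862 1445/931; 1445/931 2215/931]
step 1: x̄ = F·x = [47/49, 3301/931]
step 1: P̄ = F·P·Fᵀ + Q = [193/98 -45/98; -45/98 13831/1862]
step 1: y = z − H·x̄ = [2061/931, 78/133]
step 1: S = H·P̄·Hᵀ + R = [100449/1862 3067/133; 3067/133 291/19]
step 1: K = P̄·Hᵀ·S⁻¹ = [90401/548299 -49170/548299; -124289/548299 -95224/548299]
step 1: x' = x̄ + K·y = [697208/548299, 1613086/548299]
step 1: P' = (I − K·H)·P̄ = [582101/548299 827951/548299; 827951/548299 1304071/548299]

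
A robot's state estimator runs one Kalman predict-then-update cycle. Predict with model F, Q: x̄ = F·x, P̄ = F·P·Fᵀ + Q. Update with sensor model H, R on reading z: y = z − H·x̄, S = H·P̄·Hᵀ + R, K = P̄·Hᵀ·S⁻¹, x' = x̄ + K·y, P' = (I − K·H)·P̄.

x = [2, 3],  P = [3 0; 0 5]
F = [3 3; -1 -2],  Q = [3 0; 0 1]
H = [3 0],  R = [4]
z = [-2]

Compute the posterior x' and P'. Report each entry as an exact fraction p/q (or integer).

x' = [-390/679, 67/679]
P' = [300/679 -156/679; -156/679 2607/679]

x̄ = F·x = [15, -8]
P̄ = F·P·Fᵀ + Q = [75 -39; -39 24]
y = z − H·x̄ = [-47]
S = H·P̄·Hᵀ + R = [679]
K = P̄·Hᵀ·S⁻¹ = [225/679; -117/679]
x' = x̄ + K·y = [-390/679, 67/679]
P' = (I − K·H)·P̄ = [300/679 -156/679; -156/679 2607/679]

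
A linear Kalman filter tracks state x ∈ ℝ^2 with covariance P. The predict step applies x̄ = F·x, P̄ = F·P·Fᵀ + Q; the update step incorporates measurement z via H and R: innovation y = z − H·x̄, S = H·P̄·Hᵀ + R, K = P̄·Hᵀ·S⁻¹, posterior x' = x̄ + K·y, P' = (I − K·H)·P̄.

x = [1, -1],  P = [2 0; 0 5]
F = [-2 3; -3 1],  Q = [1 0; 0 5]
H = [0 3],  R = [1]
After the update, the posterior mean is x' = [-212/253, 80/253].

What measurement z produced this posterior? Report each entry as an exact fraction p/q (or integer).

z = [1]

x̄ = F·x = [-5, -4]
P̄ = F·P·Fᵀ + Q = [54 27; 27 28]
S = H·P̄·Hᵀ + R = [253]
K = P̄·Hᵀ·S⁻¹ = [81/253; 84/253]
x' − x̄ = [1053/253, 1092/253] = K·y
y = (KᵀK)⁻¹·Kᵀ·(x' − x̄) = [13]
z = y + H·x̄ = [13] + [-12] = [1]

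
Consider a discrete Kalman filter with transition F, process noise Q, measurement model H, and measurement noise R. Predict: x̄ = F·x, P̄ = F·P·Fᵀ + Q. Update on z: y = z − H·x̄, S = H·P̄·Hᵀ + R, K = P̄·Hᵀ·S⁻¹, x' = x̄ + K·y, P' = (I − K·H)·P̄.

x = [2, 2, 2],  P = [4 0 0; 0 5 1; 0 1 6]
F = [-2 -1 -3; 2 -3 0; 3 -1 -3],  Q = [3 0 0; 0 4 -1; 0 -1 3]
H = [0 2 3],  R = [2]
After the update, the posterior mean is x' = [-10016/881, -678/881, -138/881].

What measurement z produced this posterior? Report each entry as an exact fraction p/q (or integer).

x̄ = F·x = [-12, -2, -2]
P̄ = F·P·Fᵀ + Q = [84 8 41; 8 65 47; 41 47 104]
S = H·P̄·Hᵀ + R = [1762]
K = P̄·Hᵀ·S⁻¹ = [139/1762; 271/1762; 203/881]
x' − x̄ = [556/881, 1084/881, 1624/881] = K·y
y = (KᵀK)⁻¹·Kᵀ·(x' − x̄) = [8]
z = y + H·x̄ = [8] + [-10] = [-2]

z = [-2]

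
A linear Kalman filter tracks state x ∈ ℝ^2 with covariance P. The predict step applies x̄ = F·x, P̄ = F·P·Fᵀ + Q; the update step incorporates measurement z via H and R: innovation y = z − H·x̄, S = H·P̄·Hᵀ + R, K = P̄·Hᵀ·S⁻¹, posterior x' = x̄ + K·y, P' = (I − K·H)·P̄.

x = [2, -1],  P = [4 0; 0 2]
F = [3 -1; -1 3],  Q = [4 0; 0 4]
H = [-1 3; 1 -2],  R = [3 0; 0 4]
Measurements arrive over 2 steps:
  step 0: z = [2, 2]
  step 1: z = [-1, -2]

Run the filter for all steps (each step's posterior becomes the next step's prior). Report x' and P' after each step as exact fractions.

step 0: x' = [192/55, 82/55], P' = [692/55 252/55; 252/55 316/165]
step 1: x' = [-16708/29867, -5178/29867], P' = [591486/29867 213876/29867; 213876/29867 84516/29867]

step 0: x̄ = F·x = [7, -5]
step 0: P̄ = F·P·Fᵀ + Q = [42 -18; -18 26]
step 0: y = z − H·x̄ = [24, -15]
step 0: S = H·P̄·Hᵀ + R = [387 -288; -288 222]
step 0: K = P̄·Hᵀ·S⁻¹ = [64/165 47/55; 64/165 31/165]
step 0: x' = x̄ + K·y = [192/55, 82/55]
step 0: P' = (I − K·H)·P̄ = [692/55 252/55; 252/55 316/165]
step 1: x̄ = F·x = [494/55, 54/55]
step 1: P̄ = F·P·Fᵀ + Q = [15124/165 128/55; 128/55 348/55]
step 1: y = z − H·x̄ = [277/55, -496/55]
step 1: S = H·P̄·Hᵀ + R = [22711/165 -19468/165; -19468/165 18424/165]
step 1: K = P̄·Hᵀ·S⁻¹ = [16714/29867 81867/59734; 13224/29867 11211/29867]
step 1: x' = x̄ + K·y = [-16708/29867, -5178/29867]
step 1: P' = (I − K·H)·P̄ = [591486/29867 213876/29867; 213876/29867 84516/29867]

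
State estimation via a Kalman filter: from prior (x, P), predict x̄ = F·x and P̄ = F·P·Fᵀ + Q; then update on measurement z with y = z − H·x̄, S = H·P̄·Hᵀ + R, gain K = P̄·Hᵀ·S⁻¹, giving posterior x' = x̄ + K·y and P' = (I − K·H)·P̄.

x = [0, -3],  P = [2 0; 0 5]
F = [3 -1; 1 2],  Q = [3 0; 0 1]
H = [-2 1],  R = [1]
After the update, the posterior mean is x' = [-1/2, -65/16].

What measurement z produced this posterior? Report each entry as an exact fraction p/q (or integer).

z = [-3]

x̄ = F·x = [3, -6]
P̄ = F·P·Fᵀ + Q = [26 -4; -4 23]
S = H·P̄·Hᵀ + R = [144]
K = P̄·Hᵀ·S⁻¹ = [-7/18; 31/144]
x' − x̄ = [-7/2, 31/16] = K·y
y = (KᵀK)⁻¹·Kᵀ·(x' − x̄) = [9]
z = y + H·x̄ = [9] + [-12] = [-3]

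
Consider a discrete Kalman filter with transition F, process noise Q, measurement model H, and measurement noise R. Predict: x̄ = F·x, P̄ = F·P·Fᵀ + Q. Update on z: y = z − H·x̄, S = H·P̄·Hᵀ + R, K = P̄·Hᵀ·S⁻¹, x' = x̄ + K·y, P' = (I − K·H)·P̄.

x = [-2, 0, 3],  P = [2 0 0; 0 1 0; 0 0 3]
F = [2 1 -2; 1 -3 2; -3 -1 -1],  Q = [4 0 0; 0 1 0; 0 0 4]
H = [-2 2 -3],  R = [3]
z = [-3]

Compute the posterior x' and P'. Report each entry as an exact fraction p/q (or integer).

x̄ = F·x = [-10, 4, 3]
P̄ = F·P·Fᵀ + Q = [25 -11 -7; -11 24 -9; -7 -9 26]
y = z − H·x̄ = [-22]
S = H·P̄·Hᵀ + R = [545]
K = P̄·Hᵀ·S⁻¹ = [-51/545; 97/545; -82/545]
x' = x̄ + K·y = [-4328/545, 46/545, 3439/545]
P' = (I − K·H)·P̄ = [11024/545 -1048/545 -7997/545; -1048/545 3671/545 3049/545; -7997/545 3049/545 7446/545]

x' = [-4328/545, 46/545, 3439/545]
P' = [11024/545 -1048/545 -7997/545; -1048/545 3671/545 3049/545; -7997/545 3049/545 7446/545]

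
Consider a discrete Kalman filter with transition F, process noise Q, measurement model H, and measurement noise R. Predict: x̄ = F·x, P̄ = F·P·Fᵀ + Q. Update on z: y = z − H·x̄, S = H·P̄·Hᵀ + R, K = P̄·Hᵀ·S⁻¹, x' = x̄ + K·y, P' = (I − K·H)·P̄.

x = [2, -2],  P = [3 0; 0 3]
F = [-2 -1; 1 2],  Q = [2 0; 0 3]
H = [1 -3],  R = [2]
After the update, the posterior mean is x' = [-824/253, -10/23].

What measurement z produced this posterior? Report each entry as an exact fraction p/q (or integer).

x̄ = F·x = [-2, -2]
P̄ = F·P·Fᵀ + Q = [17 -12; -12 18]
S = H·P̄·Hᵀ + R = [253]
K = P̄·Hᵀ·S⁻¹ = [53/253; -6/23]
x' − x̄ = [-318/253, 36/23] = K·y
y = (KᵀK)⁻¹·Kᵀ·(x' − x̄) = [-6]
z = y + H·x̄ = [-6] + [4] = [-2]

z = [-2]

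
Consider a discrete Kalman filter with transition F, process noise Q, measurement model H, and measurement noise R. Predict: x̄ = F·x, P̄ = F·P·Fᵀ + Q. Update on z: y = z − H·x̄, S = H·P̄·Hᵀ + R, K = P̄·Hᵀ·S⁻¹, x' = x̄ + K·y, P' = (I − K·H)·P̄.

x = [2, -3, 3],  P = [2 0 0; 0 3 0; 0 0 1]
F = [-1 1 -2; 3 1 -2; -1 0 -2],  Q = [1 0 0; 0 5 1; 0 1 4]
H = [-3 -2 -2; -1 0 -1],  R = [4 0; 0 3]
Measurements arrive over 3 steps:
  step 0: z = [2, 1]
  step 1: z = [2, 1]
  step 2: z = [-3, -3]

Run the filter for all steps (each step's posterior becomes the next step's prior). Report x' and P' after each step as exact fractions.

step 0: x' = [-1119/515, 1973/1030, 94/515], P' = [238/103 -1071/515 -662/515; -1071/515 4853/1030 -393/515; -662/515 -393/515 1382/515]
step 1: x' = [18849634/51737889, -26993016/17245963, -8075272/51737889], P' = [154490144/51737889 -50956888/17245963 -77231594/51737889; -50956888/17245963 89877303/17245963 1109389/17245963; -77231594/51737889 1109389/17245963 116943416/51737889]
step 2: x' = [220958294296/234104154777, -622474251947/468208309554, 345898767290/234104154777], P' = [744759955082/234104154777 -755702487029/234104154777 -360920736974/234104154777; -755702487029/234104154777 2613336763423/468208309554 32678495705/234104154777; -360920736974/234104154777 32678495705/234104154777 531195070592/234104154777]

step 0: x̄ = F·x = [-11, -3, -8]
step 0: P̄ = F·P·Fᵀ + Q = [10 1 6; 1 30 -1; 6 -1 10]
step 0: y = z − H·x̄ = [-53, -18]
step 0: S = H·P̄·Hᵀ + R = [330 80; 80 35]
step 0: K = P̄·Hᵀ·S⁻¹ = [-26/515 -176/515; -427/1030 488/515; 2/515 -48/103]
step 0: x' = x̄ + K·y = [-1119/515, 1973/1030, 94/515]
step 0: P' = (I − K·H)·P̄ = [238/103 -1071/515 -662/515; -1071/515 4853/1030 -393/515; -662/515 -393/515 1382/515]
step 1: x̄ = F·x = [767/206, -5117/1030, 931/515]
step 1: P̄ = F·P·Fᵀ + Q = [21451/1030 2585/206 5927/515; 2585/206 48659/1030 6978/515; 5927/515 6978/515 1226/103]
step 1: y = z − H·x̄ = [1411/206, 6727/1030]
step 1: S = H·P̄·Hᵀ + R = [849851/1030 40381/206; 40381/206 60509/1030]
step 1: K = P̄·Hᵀ·S⁻¹ = [-816479/51737889 -25752850/51737889; -7275680/17245963 16615833/17245963; -2212096/51737889 -13237274/51737889]
step 1: x' = x̄ + K·y = [18849634/51737889, -26993016/17245963, -8075272/51737889]
step 1: P' = (I − K·H)·P̄ = [154490144/51737889 -50956888/17245963 -77231594/51737889; -50956888/17245963 89877303/17245963 1109389/17245963; -77231594/51737889 1109389/17245963 116943416/51737889]
step 2: x̄ = F·x = [-83678138/51737889, -8279602/51737889, -2699090/51737889]
step 2: P̄ = F·P·Fᵀ + Q = [927135890/51737889 263807521/51737889 459551762/51737889; 263807521/51737889 2382748790/51737889 511181827/51737889; 459551762/51737889 511181827/51737889 520288988/51737889]
step 2: y = z − H·x̄ = [-142735155/17245963, -34512985/7391127]
step 2: S = H·P̄·Hᵀ + R = [10977697230/17245963 365224912/2463709; 365224912/2463709 360248867/7391127]
step 2: K = P̄·Hᵀ·S⁻¹ = [-258354310/234104154777 -42648802012/78034718259; -205793146873/468208309554 80335999036/78034718259; -11246230418/234104154777 -18919370402/78034718259]
step 2: x' = x̄ + K·y = [220958294296/234104154777, -622474251947/468208309554, 345898767290/234104154777]
step 2: P' = (I − K·H)·P̄ = [744759955082/234104154777 -755702487029/234104154777 -360920736974/234104154777; -755702487029/234104154777 2613336763423/468208309554 32678495705/234104154777; -360920736974/234104154777 32678495705/234104154777 531195070592/234104154777]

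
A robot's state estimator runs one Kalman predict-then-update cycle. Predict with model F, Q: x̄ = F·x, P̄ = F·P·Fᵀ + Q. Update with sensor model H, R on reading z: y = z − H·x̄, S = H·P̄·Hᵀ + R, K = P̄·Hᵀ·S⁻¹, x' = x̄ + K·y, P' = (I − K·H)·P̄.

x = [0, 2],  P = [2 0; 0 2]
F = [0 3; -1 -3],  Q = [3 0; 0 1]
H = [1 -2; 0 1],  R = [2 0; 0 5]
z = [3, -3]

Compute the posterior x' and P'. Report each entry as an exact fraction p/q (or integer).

x̄ = F·x = [6, -6]
P̄ = F·P·Fᵀ + Q = [21 -18; -18 21]
y = z − H·x̄ = [-15, 3]
S = H·P̄·Hᵀ + R = [179 -60; -60 26]
K = P̄·Hᵀ·S⁻¹ = [201/527 99/527; -150/527 159/1054]
x' = x̄ + K·y = [444/527, -1347/1054]
P' = (I − K·H)·P̄ = [1392/527 495/527; 495/527 795/1054]

x' = [444/527, -1347/1054]
P' = [1392/527 495/527; 495/527 795/1054]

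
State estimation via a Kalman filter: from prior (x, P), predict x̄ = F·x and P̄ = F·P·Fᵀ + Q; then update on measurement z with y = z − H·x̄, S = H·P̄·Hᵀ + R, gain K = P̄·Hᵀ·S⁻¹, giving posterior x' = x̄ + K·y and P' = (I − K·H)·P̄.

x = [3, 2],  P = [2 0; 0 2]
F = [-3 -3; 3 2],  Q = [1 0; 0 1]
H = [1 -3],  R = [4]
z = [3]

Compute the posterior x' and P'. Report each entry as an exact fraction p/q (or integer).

x̄ = F·x = [-15, 13]
P̄ = F·P·Fᵀ + Q = [37 -30; -30 27]
y = z − H·x̄ = [57]
S = H·P̄·Hᵀ + R = [464]
K = P̄·Hᵀ·S⁻¹ = [127/464; -111/464]
x' = x̄ + K·y = [279/464, -295/464]
P' = (I − K·H)·P̄ = [1039/464 177/464; 177/464 207/464]

x' = [279/464, -295/464]
P' = [1039/464 177/464; 177/464 207/464]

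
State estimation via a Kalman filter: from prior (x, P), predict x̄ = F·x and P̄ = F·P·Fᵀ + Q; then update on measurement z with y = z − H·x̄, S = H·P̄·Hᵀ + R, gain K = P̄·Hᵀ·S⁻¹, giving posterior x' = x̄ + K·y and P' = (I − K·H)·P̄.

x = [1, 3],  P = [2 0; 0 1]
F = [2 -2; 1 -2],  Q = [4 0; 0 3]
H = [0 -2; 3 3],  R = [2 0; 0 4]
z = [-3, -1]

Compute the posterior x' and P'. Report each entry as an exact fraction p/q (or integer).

x' = [-164/145, 133/145]
P' = [1424/1885 -688/1885; -688/1885 756/1885]

x̄ = F·x = [-4, -5]
P̄ = F·P·Fᵀ + Q = [16 8; 8 9]
y = z − H·x̄ = [-13, 26]
S = H·P̄·Hᵀ + R = [38 -102; -102 373]
K = P̄·Hᵀ·S⁻¹ = [688/1885 552/1885; -756/1885 51/1885]
x' = x̄ + K·y = [-164/145, 133/145]
P' = (I − K·H)·P̄ = [1424/1885 -688/1885; -688/1885 756/1885]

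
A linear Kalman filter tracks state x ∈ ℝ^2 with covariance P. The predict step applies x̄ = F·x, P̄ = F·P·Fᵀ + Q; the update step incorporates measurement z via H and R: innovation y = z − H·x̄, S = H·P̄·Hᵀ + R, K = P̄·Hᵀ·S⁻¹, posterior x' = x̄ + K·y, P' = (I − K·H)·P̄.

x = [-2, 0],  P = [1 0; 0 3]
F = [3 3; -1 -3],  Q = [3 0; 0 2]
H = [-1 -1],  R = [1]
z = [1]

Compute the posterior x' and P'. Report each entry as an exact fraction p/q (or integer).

x' = [-33/10, 2]
P' = [309/10 -30; -30 30]

x̄ = F·x = [-6, 2]
P̄ = F·P·Fᵀ + Q = [39 -30; -30 30]
y = z − H·x̄ = [-3]
S = H·P̄·Hᵀ + R = [10]
K = P̄·Hᵀ·S⁻¹ = [-9/10; 0]
x' = x̄ + K·y = [-33/10, 2]
P' = (I − K·H)·P̄ = [309/10 -30; -30 30]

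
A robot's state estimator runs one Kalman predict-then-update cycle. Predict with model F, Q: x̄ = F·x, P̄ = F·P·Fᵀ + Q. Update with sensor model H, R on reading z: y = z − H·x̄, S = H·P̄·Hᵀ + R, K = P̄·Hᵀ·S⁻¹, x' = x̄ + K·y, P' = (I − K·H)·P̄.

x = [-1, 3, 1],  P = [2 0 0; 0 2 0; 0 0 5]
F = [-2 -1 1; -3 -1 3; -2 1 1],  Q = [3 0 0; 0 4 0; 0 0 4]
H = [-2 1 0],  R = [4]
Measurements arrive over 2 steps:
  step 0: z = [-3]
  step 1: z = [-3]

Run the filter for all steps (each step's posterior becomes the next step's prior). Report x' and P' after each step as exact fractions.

step 0: x' = [42/29, 21/29, 156/29], P' = [473/29 918/29 340/29; 918/29 1880/29 692/29; 340/29 692/29 542/29]
step 1: x' = [71553/7375, 24441/1475, 6747/7375], P' = [292299/7375 112478/1475 101726/7375; 112478/1475 44376/295 41972/1475; 101726/7375 41972/1475 110374/7375]

step 0: x̄ = F·x = [0, 3, 6]
step 0: P̄ = F·P·Fᵀ + Q = [18 29 11; 29 69 25; 11 25 19]
step 0: y = z − H·x̄ = [-6]
step 0: S = H·P̄·Hᵀ + R = [29]
step 0: K = P̄·Hᵀ·S⁻¹ = [-7/29; 11/29; 3/29]
step 0: x' = x̄ + K·y = [42/29, 21/29, 156/29]
step 0: P' = (I − K·H)·P̄ = [473/29 918/29 340/29; 918/29 1880/29 692/29; 340/29 692/29 542/29]
step 1: x̄ = F·x = [51/29, 321/29, 93/29]
step 1: P̄ = F·P·Fᵀ + Q = [5329/29 5106/29 -806/29; 5106/29 6367/29 -10/29; -806/29 -10/29 782/29]
step 1: y = z − H·x̄ = [-306/29]
step 1: S = H·P̄·Hᵀ + R = [7375/29]
step 1: K = P̄·Hᵀ·S⁻¹ = [-5552/7375; -769/1475; 1602/7375]
step 1: x' = x̄ + K·y = [71553/7375, 24441/1475, 6747/7375]
step 1: P' = (I − K·H)·P̄ = [292299/7375 112478/1475 101726/7375; 112478/1475 44376/295 41972/1475; 101726/7375 41972/1475 110374/7375]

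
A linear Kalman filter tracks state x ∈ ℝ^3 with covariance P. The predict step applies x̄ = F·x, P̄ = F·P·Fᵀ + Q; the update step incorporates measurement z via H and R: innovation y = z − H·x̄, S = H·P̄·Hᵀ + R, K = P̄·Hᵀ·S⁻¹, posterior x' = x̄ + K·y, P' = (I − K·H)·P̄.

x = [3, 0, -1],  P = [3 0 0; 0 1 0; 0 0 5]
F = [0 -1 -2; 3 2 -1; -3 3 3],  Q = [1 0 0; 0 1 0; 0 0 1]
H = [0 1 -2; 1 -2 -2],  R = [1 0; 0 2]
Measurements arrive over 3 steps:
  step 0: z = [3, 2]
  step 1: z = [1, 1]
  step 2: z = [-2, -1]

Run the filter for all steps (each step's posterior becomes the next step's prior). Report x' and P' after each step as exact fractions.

step 0: x̄ = F·x = [2, 10, -12]
step 0: P̄ = F·P·Fᵀ + Q = [22 8 -33; 8 37 -36; -33 -36 82]
step 0: y = z − H·x̄ = [-31, -4]
step 0: S = H·P̄·Hᵀ + R = [510 256; 256 312]
step 0: K = P̄·Hᵀ·S⁻¹ = [291/5849 1111/5849; 4059/11698 -6211/23396; -1900/5849 -6275/46792]
step 0: x' = x̄ + K·y = [-1767/5849, 3573/11698, -16301/11698]
step 0: P' = (I − K·H)·P̄ = [27152/5849 8407/5849 4058/5849; 8407/5849 4514/5849 4969/23396; 4058/5849 4969/23396 12569/46792]
step 1: x̄ = F·x = [29029/11698, 12845/11698, -13791/5849]
step 1: P̄ = F·P·Fᵀ + Q = [43233/11698 -118363/11698 15420/5849; -118363/11698 2731289/46792 -1154829/46792; 15420/5849 -1154829/46792 823789/46792]
step 1: y = z − H·x̄ = [-56311/11698, -46805/11698]
step 1: S = H·P̄·Hᵀ + R = [10692553/46792 -1299313/11698; -1299313/11698 1662141/11698]
step 1: K = P̄·Hᵀ·S⁻¹ = [-10698656/1884026953 239054699/1884026953; 626940059/1884026953 -537532182/1884026953; -621894883/1884026953 -263568839/1884026953]
step 1: x' = x̄ + K·y = [3770295371/1884026953, 1201564227/1884026953, -394030531/1884026953]
step 1: P' = (I − K·H)·P̄ = [2337604590/1884026953 616265512/1884026953 313482084/1884026953; 616265512/1884026953 772756645/1884026953 72908293/1884026953; 313482084/1884026953 72908293/1884026953 347401588/1884026953]
step 2: x̄ = F·x = [-413503165/1884026953, 14108045098/1884026953, -8888285025/1884026953]
step 2: P̄ = F·P·Fᵀ + Q = [4338023122/1884026953 -4799124033/1884026953 -1329165060/1884026953; -4799124033/1884026953 31583556899/1884026953 -11614799781/1884026953; -1329165060/1884026953 -11614799781/1884026953 17580784906/1884026953]
step 2: y = z − H·x̄ = [-35652669054/1884026953, 8968996358/1884026953]
step 2: S = H·P̄·Hᵀ + R = [150249922600/1884026953 -18214367649/1884026953; -18214367649/1884026953 136358202372/1884026953]
step 2: K = P̄·Hᵀ·S⁻¹ = [1830362984/3566128416461 1302711912271/10698385249383; 1178216319029/3566128416461 -3037795953187/10698385249383; -37781602634/115036400531 -48702928799/345109201593]
step 2: x' = x̄ + K·y = [3749643946055/10698385249383, -1237959335870/10698385249383, 284921393897/345109201593]
step 2: P' = (I − K·H)·P̄ = [13165211371778/10698385249383 3521759545396/10698385249383 56714007362/345109201593; 3521759545396/10698385249383 4377333469619/10698385249383 13591685686/345109201593; 56714007362/345109201593 13591685686/345109201593 63468246794/345109201593]

step 0: x' = [-1767/5849, 3573/11698, -16301/11698], P' = [27152/5849 8407/5849 4058/5849; 8407/5849 4514/5849 4969/23396; 4058/5849 4969/23396 12569/46792]
step 1: x' = [3770295371/1884026953, 1201564227/1884026953, -394030531/1884026953], P' = [2337604590/1884026953 616265512/1884026953 313482084/1884026953; 616265512/1884026953 772756645/1884026953 72908293/1884026953; 313482084/1884026953 72908293/1884026953 347401588/1884026953]
step 2: x' = [3749643946055/10698385249383, -1237959335870/10698385249383, 284921393897/345109201593], P' = [13165211371778/10698385249383 3521759545396/10698385249383 56714007362/345109201593; 3521759545396/10698385249383 4377333469619/10698385249383 13591685686/345109201593; 56714007362/345109201593 13591685686/345109201593 63468246794/345109201593]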